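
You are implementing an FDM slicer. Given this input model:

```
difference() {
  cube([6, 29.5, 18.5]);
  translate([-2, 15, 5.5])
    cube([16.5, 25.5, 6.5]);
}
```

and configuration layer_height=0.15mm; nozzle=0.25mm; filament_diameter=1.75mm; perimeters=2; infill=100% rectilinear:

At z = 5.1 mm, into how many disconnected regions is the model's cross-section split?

At z = 5.1 mm: the cube (footprint 6×29.5) is included at this height; the cube at (-2, 15) does not reach this height (z outside [5.5, 12]); Taking the first minus the rest: none of the subtracted shapes is present at this height, so the 6×29.5 cube is unchanged — 1 connected region. The result has 1 disconnected region.

1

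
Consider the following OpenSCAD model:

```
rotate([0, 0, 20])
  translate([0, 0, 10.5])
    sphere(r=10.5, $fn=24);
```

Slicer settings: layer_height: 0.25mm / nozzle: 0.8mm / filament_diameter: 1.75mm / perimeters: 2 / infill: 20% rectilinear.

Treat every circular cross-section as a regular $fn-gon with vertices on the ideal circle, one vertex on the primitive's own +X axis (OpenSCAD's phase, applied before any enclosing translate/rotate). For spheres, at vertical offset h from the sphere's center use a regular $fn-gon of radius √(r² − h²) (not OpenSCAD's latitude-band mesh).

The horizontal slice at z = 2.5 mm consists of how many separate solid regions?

At z = 2.5 mm: the r=10.5 sphere slices to a regular 24-gon of circumradius 6.801 (√(r²−h²) with h=8 from center); (whole slice rotated 20° about Z — lengths, areas and connectivity unchanged). The result has 1 disconnected region.

1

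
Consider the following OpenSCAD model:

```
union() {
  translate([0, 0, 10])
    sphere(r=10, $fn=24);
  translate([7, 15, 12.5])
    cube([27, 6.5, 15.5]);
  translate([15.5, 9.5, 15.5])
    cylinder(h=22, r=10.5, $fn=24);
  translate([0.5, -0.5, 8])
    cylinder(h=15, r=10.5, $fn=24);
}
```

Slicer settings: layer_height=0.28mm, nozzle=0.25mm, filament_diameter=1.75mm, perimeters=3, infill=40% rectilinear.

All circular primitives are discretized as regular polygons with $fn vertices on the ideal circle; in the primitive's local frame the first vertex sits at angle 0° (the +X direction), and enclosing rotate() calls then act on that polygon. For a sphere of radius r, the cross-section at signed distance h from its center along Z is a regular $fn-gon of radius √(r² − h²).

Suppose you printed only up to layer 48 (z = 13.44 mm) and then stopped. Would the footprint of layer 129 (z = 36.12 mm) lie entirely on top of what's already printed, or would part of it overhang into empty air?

Compare the two slices. At z = 13.44: the r=10 sphere contributes a regular 24-gon of circumradius √(10²−3.44²) = 9.390 (area = (24/2)·9.390²·sin(360°/24) = 273.83 mm²); the 27×6.5 cube at (7, 15) contributes its full rectangle (area 175.50 mm²); the cylinder at (15.5, 9.5) does not reach this height (z outside [15.5, 37.5]); the r=10.5 cylinder at (0.5, -0.5) contributes a regular 24-gon of circumradius 10.5 (area = (24/2)·10.500²·sin(360°/24) = 342.42 mm²); Combining (union): the regions partially overlap — summed areas 791.75 mm² minus the doubly-counted overlap 273.83 mm² gives 517.92 mm² — area = 517.92 mm². At z = 36.12: the sphere is absent (|z−center|=26.120 > r=10); the cube at (7, 15) does not reach this height (z outside [12.5, 28]); the r=10.5 cylinder at (15.5, 9.5) contributes a regular 24-gon of circumradius 10.5 (area = (24/2)·10.500²·sin(360°/24) = 342.42 mm²); the cylinder at (0.5, -0.5) does not reach this height (z outside [8, 23]); Taking the union: only the r=10.5 cylinder at (15.5, 9.5) is present, so the union is just that shape — area = 342.42 mm². Checking containment: at z = 36.12 the cross-section extends beyond the z = 13.44 cross-section by about 260.30 mm².

part overhangs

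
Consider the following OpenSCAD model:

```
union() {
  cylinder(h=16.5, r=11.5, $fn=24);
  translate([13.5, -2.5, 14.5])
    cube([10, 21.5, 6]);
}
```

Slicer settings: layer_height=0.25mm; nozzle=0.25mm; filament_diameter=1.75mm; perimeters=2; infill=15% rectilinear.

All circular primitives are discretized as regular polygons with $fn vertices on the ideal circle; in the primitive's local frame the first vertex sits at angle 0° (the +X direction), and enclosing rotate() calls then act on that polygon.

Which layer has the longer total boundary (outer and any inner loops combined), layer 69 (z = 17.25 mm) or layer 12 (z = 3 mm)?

layer 12 (z = 3 mm)

Layer 69 (z = 17.25): the cylinder is not intersected at this z (z outside [0, 16.5]); the cube at (13.5, -2.5) (footprint 10×21.5) is included at this height (perimeter 63.00 mm); Taking the union: only the 10×21.5 cube at (13.5, -2.5) is present, so the union is just that shape — boundary = 63.00 mm. So its perimeter = 63.00 mm. Layer 12 (z = 3): the r=11.5 cylinder gives a regular 24-gon of circumradius 11.5 (constant along its height) (perimeter = 2·24·11.500·sin(180°/24) = 72.05 mm); the cube at (13.5, -2.5) is absent (z outside [14.5, 20.5]); Taking the union: only the r=11.5 cylinder is present, so the union is just that shape — boundary = 72.05 mm. So its perimeter = 72.05 mm. Layer 12 is larger (72.05 vs 63.00 mm).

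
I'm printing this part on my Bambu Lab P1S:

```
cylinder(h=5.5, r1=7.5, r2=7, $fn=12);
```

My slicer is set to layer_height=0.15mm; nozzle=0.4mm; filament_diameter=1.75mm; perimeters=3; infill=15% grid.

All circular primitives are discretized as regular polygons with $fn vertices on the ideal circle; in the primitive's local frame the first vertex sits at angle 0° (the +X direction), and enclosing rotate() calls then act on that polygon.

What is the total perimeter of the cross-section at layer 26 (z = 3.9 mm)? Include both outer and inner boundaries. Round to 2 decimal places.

At z = 3.9 mm: the cone: at t=0.709 of its height the radius interpolates to r₁+(r₂−r₁)t = 7.145, giving a regular 12-gon of that circumradius (perimeter = 2·12·7.145·sin(180°/12) = 44.39 mm). Overall, the cross-section is a single solid region. Total boundary length (outer) = 44.39 mm.

44.39 mm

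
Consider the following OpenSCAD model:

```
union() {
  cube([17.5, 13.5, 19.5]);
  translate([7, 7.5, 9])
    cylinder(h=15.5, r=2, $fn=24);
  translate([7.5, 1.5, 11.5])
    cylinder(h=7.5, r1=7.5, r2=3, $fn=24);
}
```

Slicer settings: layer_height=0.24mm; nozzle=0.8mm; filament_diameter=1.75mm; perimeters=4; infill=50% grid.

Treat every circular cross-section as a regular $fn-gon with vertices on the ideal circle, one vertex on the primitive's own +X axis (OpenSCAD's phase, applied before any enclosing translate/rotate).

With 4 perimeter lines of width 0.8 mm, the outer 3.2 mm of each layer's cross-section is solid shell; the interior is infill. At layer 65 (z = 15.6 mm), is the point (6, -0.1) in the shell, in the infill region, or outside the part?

At z = 15.6 mm: the 17.5×13.5 cube contributes its full rectangle; the r=2 cylinder at (7, 7.5) contributes a regular 24-gon of circumradius 2; the cone at (7.5, 1.5) contributes a regular 24-gon of circumradius 5.040 (interpolated between r1=7.5 and r2=3 at t=0.547); Combining (union): the regions partially overlap (shared area 66.68 mm²), so overlapping operands fuse into one piece — 1 connected region. Overall, the cross-section is a single solid region. The nearest boundary edge runs (4.98, -2.86)→(3.94, -2.06); distance from the point to it = 2.81 mm. The point is inside the cross-section, 2.81 mm from the nearest boundary — within the 3.2 mm shell band (4 × 0.8).

shell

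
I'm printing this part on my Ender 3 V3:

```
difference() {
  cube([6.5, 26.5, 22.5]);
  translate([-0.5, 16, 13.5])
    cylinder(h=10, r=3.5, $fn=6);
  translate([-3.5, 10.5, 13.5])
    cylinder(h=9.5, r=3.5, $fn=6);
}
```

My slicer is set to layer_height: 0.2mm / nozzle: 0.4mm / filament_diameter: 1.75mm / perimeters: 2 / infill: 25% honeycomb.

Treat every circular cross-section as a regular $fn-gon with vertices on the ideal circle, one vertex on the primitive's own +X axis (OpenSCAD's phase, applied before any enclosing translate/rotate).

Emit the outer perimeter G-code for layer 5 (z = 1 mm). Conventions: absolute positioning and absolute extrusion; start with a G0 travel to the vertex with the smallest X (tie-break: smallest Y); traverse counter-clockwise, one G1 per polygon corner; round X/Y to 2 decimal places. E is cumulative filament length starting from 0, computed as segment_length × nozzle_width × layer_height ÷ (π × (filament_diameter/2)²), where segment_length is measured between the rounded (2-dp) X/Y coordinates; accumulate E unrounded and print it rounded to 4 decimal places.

G0 X0.00 Y0.00 Z1.00
G1 X6.50 Y0.00 E0.2162
G1 X6.50 Y26.50 E1.0976
G1 X0.00 Y26.50 E1.3138
G1 X0.00 Y0.00 E2.1952

At z = 1 mm: the cube is present — its section is the full 6.5×26.5 rectangle; the cylinder at (-0.5, 16) is not intersected at this z (z outside [13.5, 23.5]); the cylinder at (-3.5, 10.5) is absent (z outside [13.5, 23]); Taking the first minus the rest: none of the subtracted shapes is present at this height, so the 6.5×26.5 cube is unchanged — 1 connected region. The outline is a single polygon with 4 vertices. Extrusion per mm of travel: 0.4 × 0.2 / (π × 0.875²) = 0.033260. Accumulating E over each segment gives final E = 2.1952.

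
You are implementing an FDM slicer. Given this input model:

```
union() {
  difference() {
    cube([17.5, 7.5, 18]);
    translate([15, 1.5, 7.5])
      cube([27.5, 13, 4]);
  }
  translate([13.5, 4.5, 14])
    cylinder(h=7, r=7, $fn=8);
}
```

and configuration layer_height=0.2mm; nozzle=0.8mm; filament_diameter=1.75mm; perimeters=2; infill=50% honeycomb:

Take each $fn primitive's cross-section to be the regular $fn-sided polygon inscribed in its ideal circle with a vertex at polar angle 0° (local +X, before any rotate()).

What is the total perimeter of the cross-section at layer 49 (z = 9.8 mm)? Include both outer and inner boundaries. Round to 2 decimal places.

50.00 mm

At z = 9.8 mm: the cube is present — its section is the full 17.5×7.5 rectangle (perimeter 50.00 mm); the cube at (15, 1.5) is present — its section is the full 27.5×13 rectangle (perimeter 81.00 mm); Subtracting the remaining from the first: starting from the 17.5×7.5 cube, the 27.5×13 cube at (15, 1.5) partially overlaps it — only the 15.00 mm² overlap (of its 357.50 mm²) is removed, clipping the outline — boundary = 50.00 mm; the cylinder at (13.5, 4.5) is absent (z outside [14, 21]); Combining (union): only that combined region is present, so the union is just that shape — boundary = 50.00 mm. Overall, the cross-section is a single solid region. Total boundary length (outer) = 50.00 mm.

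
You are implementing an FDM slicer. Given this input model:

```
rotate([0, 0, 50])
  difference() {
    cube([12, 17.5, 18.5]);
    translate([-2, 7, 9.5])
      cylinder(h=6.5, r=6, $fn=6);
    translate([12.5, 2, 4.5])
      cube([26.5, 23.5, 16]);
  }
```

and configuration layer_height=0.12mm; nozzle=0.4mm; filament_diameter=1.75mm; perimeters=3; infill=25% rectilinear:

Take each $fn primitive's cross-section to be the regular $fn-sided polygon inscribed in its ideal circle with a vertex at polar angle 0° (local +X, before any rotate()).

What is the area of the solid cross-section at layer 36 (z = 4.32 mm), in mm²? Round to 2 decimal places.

210.00 mm²

At z = 4.32 mm: the 12×17.5 cube contributes its full rectangle (area 210.00 mm²); the cylinder at (-2, 7) does not reach this height (z outside [9.5, 16]); the cube at (12.5, 2) does not reach this height (z outside [4.5, 20.5]); After the difference (first − rest): none of the subtracted shapes is present at this height, so the 12×17.5 cube is unchanged — area = 210.00 mm²; (rotated 50° about Z; rotation is an isometry so areas/perimeters/island counts are preserved). Overall, the cross-section is a single solid region. Net area = 210.00 mm².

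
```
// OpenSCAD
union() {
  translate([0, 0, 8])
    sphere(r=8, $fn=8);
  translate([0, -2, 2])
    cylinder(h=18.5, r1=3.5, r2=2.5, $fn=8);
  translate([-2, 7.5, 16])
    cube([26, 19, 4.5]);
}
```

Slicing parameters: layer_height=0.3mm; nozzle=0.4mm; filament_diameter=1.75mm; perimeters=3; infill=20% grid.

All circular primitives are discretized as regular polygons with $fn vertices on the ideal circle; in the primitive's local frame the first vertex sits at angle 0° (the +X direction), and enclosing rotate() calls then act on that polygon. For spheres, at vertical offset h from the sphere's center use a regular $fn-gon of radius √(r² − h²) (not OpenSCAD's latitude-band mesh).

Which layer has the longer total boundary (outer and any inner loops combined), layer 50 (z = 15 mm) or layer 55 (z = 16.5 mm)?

Layer 50 (z = 15): the r=8 sphere contributes a regular 8-gon of circumradius √(8²−7²) = 3.873 (perimeter = 2·8·3.873·sin(180°/8) = 23.71 mm); the cone at (0, -2): at t=0.703 of its height the radius interpolates to r₁+(r₂−r₁)t = 2.797, giving a regular 8-gon of that circumradius (perimeter = 2·8·2.797·sin(180°/8) = 17.13 mm); the cube at (-2, 7.5) is absent (z outside [16, 20.5]); Merging all regions: the regions partially overlap (shared area 18.05 mm²), so the edge portions inside another operand are dropped and the merged outline is re-measured after clipping — boundary = 25.13 mm. So its perimeter = 25.13 mm. Layer 55 (z = 16.5): the sphere does not reach this height (|z−center|=8.500 > r=8); the cone at (0, -2): at t=0.784 of its height the radius interpolates to r₁+(r₂−r₁)t = 2.716, giving a regular 8-gon of that circumradius (perimeter = 2·8·2.716·sin(180°/8) = 16.63 mm); the cube at (-2, 7.5) (footprint 26×19) is included at this height (perimeter 90.00 mm); Taking the union: the 2 present regions are separate (no shared area or edge), so areas and boundary lengths simply add and each stays a separate island — boundary = 106.63 mm. So its perimeter = 106.63 mm. Layer 55 is larger (106.63 vs 25.13 mm).

layer 55 (z = 16.5 mm)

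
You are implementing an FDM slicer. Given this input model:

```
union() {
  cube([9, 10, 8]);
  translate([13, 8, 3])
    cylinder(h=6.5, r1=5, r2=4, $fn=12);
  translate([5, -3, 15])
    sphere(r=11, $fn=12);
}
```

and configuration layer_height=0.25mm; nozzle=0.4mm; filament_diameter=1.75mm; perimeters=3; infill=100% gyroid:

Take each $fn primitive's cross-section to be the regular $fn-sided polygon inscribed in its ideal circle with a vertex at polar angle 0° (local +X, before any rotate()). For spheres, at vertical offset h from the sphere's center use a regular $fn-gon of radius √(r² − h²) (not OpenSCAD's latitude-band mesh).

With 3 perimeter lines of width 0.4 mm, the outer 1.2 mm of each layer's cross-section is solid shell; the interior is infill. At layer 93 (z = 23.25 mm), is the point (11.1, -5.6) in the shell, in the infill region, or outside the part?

shell

At z = 23.25 mm: the cube is absent (z outside [0, 8]); the cone at (13, 8) is absent (z outside [3, 9.5]); the sphere at (5, -3): section is a regular 12-gon, circumradius = √(r²−h²) = √(11²−8.25²) = 7.276; Taking the union: only the r=11 sphere at (5, -3) is present, so the union is just that shape — 1 connected region. Overall, the cross-section is a single solid region. The nearest boundary edge runs (11.30, -6.64)→(12.28, -3.00); distance from the point to it = 0.46 mm. The point is inside the cross-section, 0.46 mm from the nearest boundary — within the 1.2 mm shell band (3 × 0.4).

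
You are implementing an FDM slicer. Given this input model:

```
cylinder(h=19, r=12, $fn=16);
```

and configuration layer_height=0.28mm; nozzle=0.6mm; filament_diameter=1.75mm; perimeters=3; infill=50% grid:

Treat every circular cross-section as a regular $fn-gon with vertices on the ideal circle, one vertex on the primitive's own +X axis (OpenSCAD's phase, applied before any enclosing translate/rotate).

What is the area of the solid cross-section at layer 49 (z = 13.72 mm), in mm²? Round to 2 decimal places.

440.85 mm²

At z = 13.72 mm: the cylinder: section is a regular 16-gon, circumradius r=12 (area = (16/2)·12.000²·sin(360°/16) = 440.85 mm²). Overall, the cross-section is a single solid region. Net area = 440.85 mm².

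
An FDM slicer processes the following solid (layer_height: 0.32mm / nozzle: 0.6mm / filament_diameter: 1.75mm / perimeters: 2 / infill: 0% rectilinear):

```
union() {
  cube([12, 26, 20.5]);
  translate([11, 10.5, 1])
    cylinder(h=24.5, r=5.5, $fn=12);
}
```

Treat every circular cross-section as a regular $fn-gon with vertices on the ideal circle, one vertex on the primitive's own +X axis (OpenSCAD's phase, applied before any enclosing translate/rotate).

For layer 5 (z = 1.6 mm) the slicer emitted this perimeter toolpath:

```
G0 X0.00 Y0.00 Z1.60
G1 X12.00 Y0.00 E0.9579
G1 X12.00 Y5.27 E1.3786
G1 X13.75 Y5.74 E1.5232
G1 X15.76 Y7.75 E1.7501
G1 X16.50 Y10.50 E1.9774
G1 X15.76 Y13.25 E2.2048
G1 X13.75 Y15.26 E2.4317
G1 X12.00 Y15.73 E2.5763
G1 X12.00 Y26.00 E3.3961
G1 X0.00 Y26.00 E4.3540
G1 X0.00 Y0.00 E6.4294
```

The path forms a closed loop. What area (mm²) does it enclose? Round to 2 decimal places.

Apply the shoelace formula to the sequence of (X, Y) vertices; enclosed area = 346.61 mm².

346.61 mm²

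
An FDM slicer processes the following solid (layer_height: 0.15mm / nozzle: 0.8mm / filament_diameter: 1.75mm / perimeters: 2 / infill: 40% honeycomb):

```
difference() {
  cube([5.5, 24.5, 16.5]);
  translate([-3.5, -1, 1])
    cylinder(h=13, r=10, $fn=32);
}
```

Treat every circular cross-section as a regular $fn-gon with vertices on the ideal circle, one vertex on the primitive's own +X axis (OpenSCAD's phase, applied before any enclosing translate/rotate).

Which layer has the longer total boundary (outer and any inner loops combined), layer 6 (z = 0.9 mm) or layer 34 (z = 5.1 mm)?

layer 6 (z = 0.9 mm)

Layer 6 (z = 0.9): the 5.5×24.5 cube contributes its full rectangle (perimeter 60.00 mm); the cylinder at (-3.5, -1) is absent (z outside [1, 14]); Taking the first minus the rest: none of the subtracted shapes is present at this height, so the 5.5×24.5 cube is unchanged — boundary = 60.00 mm. So its perimeter = 60.00 mm. Layer 34 (z = 5.1): the 5.5×24.5 cube contributes its full rectangle (perimeter 60.00 mm); the r=10 cylinder at (-3.5, -1) gives a regular 32-gon of circumradius 10 (constant along its height) (perimeter = 2·32·10.000·sin(180°/32) = 62.73 mm); Taking the first minus the rest: starting from the 5.5×24.5 cube, the r=10 cylinder at (-3.5, -1) partially overlaps it — only the 35.59 mm² overlap (of its 312.14 mm²) is removed, clipping the outline — boundary = 50.56 mm. So its perimeter = 50.56 mm. Layer 6 is larger (60.00 vs 50.56 mm).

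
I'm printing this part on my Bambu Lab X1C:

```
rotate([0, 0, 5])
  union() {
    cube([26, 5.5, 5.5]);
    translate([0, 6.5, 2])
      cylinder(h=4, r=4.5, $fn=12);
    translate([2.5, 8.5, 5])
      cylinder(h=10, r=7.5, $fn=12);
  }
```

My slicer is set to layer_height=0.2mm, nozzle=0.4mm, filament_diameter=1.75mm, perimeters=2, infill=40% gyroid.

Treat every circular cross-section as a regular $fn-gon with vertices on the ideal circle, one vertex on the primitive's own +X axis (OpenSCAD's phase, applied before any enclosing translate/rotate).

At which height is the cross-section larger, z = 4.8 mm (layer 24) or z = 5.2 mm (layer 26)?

layer 26 (z = 5.2 mm)

Layer 24 (z = 4.8): the cube (footprint 26×5.5) is included at this height (area 143.00 mm²); the r=4.5 cylinder at (0, 6.5) gives a regular 12-gon of circumradius 4.5 (constant along its height) (area = (12/2)·4.500²·sin(360°/12) = 60.75 mm²); the cylinder at (2.5, 8.5) does not reach this height (z outside [5, 15]); Taking the union: the regions partially overlap — summed areas 203.75 mm² minus the doubly-counted overlap 10.82 mm² gives 192.93 mm² — area = 192.93 mm²; (rotated 5° about Z; rotation is an isometry so areas/perimeters/island counts are preserved). So its area = 192.93 mm². Layer 26 (z = 5.2): the cube is present — its section is the full 26×5.5 rectangle (area 143.00 mm²); the r=4.5 cylinder at (0, 6.5) contributes a regular 12-gon of circumradius 4.5 (area = (12/2)·4.500²·sin(360°/12) = 60.75 mm²); the cylinder at (2.5, 8.5): section is a regular 12-gon, circumradius r=7.5 (area = (12/2)·7.500²·sin(360°/12) = 168.75 mm²); Merging all regions: the regions partially overlap — summed areas 372.50 mm² minus the doubly-counted overlap 91.19 mm² gives 281.31 mm² — area = 281.31 mm²; (whole slice rotated 5° about Z — lengths, areas and connectivity unchanged). So its area = 281.31 mm². Layer 26 is larger (281.31 vs 192.93 mm²).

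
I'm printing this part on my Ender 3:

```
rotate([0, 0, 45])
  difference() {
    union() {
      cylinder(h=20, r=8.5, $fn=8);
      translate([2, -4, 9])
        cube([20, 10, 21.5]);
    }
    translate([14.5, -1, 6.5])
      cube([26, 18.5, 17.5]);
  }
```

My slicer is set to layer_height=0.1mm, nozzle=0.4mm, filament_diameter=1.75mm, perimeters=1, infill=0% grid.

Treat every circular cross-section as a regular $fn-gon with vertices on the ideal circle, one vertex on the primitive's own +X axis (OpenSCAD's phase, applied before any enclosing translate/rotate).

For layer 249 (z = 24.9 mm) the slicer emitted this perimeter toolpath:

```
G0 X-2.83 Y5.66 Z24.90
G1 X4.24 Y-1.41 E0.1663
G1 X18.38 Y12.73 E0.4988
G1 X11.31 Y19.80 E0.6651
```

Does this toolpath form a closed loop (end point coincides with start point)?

no

Start point (G0): (-2.83, 5.66). End point (last G1): the path does not return to the start — open.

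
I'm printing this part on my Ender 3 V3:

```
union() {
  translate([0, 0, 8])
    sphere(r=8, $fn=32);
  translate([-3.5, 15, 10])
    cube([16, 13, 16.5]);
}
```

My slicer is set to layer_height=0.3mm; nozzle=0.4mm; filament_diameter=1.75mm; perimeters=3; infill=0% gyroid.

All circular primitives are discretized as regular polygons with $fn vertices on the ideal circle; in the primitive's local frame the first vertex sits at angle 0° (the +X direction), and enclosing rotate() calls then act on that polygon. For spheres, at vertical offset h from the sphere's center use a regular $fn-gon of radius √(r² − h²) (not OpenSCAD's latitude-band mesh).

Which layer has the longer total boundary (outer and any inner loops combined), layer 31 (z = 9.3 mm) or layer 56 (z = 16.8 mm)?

layer 56 (z = 16.8 mm)

Layer 31 (z = 9.3): the sphere: section is a regular 32-gon, circumradius = √(r²−h²) = √(8²−1.3²) = 7.894 (perimeter = 2·32·7.894·sin(180°/32) = 49.52 mm); the cube at (-3.5, 15) is not intersected at this z (z outside [10, 26.5]); Taking the union: only the r=8 sphere is present, so the union is just that shape — boundary = 49.52 mm. So its perimeter = 49.52 mm. Layer 56 (z = 16.8): the sphere does not reach this height (|z−center|=8.800 > r=8); the 16×13 cube at (-3.5, 15) contributes its full rectangle (perimeter 58.00 mm); Taking the union: only the 16×13 cube at (-3.5, 15) is present, so the union is just that shape — boundary = 58.00 mm. So its perimeter = 58.00 mm. Layer 56 is larger (58.00 vs 49.52 mm).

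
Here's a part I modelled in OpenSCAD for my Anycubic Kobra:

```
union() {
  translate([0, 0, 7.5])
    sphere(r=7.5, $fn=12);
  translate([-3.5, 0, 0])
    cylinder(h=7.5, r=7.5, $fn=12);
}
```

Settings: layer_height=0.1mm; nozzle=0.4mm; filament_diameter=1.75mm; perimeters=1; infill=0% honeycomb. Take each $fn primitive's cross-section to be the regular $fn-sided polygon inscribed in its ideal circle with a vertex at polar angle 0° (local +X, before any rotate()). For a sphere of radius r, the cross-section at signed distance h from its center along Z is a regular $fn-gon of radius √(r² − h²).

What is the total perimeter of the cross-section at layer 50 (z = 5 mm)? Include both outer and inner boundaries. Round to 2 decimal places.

At z = 5 mm: the sphere: section is a regular 12-gon, circumradius = √(r²−h²) = √(7.5²−2.5²) = 7.071 (perimeter = 2·12·7.071·sin(180°/12) = 43.92 mm); the cylinder at (-3.5, 0): section is a regular 12-gon, circumradius r=7.5 (perimeter = 2·12·7.500·sin(180°/12) = 46.59 mm); Combining (union): the regions partially overlap (shared area 109.67 mm²), so the edge portions inside another operand are dropped and the merged outline is re-measured after clipping — boundary = 52.50 mm. Overall, the cross-section is a single solid region. Total boundary length (outer) = 52.50 mm.

52.50 mm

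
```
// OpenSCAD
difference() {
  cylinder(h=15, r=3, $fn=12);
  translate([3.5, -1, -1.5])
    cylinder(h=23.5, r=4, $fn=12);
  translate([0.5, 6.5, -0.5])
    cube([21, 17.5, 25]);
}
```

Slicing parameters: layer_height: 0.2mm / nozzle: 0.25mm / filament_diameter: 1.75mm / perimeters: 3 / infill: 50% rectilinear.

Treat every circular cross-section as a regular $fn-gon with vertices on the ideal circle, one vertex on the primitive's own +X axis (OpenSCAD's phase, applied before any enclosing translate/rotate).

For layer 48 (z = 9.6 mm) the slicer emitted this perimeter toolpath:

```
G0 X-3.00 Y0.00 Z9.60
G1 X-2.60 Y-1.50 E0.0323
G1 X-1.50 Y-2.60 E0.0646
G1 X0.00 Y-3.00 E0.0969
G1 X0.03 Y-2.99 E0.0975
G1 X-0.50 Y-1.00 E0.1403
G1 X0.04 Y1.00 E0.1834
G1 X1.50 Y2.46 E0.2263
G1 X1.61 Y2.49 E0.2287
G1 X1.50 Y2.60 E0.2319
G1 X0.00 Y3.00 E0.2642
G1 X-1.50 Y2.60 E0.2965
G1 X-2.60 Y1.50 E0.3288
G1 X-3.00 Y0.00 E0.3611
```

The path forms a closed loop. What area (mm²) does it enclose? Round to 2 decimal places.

14.22 mm²

Apply the shoelace formula to the sequence of (X, Y) vertices; enclosed area = 14.22 mm².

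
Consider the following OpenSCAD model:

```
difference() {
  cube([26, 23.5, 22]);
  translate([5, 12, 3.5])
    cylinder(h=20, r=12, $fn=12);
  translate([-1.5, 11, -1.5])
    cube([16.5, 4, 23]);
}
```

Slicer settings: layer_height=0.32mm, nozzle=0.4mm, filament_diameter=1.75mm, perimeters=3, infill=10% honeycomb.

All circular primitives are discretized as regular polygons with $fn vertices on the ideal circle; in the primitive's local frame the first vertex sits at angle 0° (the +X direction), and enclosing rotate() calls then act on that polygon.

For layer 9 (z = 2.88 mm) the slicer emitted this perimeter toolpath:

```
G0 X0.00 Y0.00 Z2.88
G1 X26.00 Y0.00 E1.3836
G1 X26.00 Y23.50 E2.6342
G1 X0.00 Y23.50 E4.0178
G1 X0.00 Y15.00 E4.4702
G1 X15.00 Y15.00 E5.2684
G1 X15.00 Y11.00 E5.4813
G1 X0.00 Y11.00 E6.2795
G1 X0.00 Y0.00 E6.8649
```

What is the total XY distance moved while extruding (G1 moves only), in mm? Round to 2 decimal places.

129.00 mm

Sum the Euclidean lengths of each G1 segment: total = 129.00 mm.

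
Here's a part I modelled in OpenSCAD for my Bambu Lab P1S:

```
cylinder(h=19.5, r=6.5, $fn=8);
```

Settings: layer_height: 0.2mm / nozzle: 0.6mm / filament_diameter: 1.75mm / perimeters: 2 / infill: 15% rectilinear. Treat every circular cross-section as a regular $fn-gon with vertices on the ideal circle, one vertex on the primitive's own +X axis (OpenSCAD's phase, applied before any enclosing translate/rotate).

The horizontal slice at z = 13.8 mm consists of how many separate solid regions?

1

At z = 13.8 mm: the r=6.5 cylinder contributes a regular 8-gon of circumradius 6.5. The result has 1 disconnected region.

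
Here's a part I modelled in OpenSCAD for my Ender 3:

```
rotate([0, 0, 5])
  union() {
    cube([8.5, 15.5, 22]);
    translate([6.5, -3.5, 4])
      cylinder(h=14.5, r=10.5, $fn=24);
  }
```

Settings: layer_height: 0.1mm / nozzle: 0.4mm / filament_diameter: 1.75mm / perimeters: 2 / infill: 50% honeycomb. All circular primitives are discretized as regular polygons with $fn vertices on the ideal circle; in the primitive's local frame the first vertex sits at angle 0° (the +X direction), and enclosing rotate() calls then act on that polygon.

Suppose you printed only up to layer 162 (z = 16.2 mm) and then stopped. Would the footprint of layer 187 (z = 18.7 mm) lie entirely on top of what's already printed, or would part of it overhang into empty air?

Compare the two slices. At z = 16.2: the cube (footprint 8.5×15.5) is included at this height (area 131.75 mm²); the r=10.5 cylinder at (6.5, -3.5) contributes a regular 24-gon of circumradius 10.5 (area = (24/2)·10.500²·sin(360°/24) = 342.42 mm²); Merging all regions: the regions partially overlap — summed areas 474.17 mm² minus the doubly-counted overlap 54.16 mm² gives 420.01 mm² — area = 420.01 mm²; (whole slice rotated 5° about Z — lengths, areas and connectivity unchanged). At z = 18.7: the 8.5×15.5 cube contributes its full rectangle (area 131.75 mm²); the cylinder at (6.5, -3.5) is absent (z outside [4, 18.5]); Combining (union): only the 8.5×15.5 cube is present, so the union is just that shape — area = 131.75 mm²; (whole slice rotated 5° about Z — lengths, areas and connectivity unchanged). Checking containment: the cross-section at z = 18.7 is a subset of the cross-section at z = 16.2.

entirely on top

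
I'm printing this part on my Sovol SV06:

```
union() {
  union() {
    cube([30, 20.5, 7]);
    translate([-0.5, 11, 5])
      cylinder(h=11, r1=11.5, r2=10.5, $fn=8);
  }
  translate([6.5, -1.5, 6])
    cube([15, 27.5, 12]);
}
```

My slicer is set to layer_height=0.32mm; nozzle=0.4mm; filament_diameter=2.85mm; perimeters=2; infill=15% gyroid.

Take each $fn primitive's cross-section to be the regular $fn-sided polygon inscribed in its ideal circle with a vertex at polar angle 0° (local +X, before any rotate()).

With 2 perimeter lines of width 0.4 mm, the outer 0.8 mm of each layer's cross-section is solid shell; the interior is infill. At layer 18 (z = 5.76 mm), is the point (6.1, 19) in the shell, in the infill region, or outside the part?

infill

At z = 5.76 mm: the cube is present — its section is the full 30×20.5 rectangle; the cone at (-0.5, 11) (r1=11.5→r2=10.5) has section circumradius 11.431 here — a regular 8-gon; Taking the union: the regions partially overlap (shared area 169.81 mm²), so overlapping operands fuse into one piece — 1 connected region; the cube at (6.5, -1.5) does not reach this height (z outside [6, 18]); Combining (union): only the result so far is present, so the union is just that shape — 1 connected region. Overall, the cross-section is a single solid region. The nearest boundary edge runs (4.16, 20.50)→(30.00, 20.50); distance from the point to it = 1.50 mm. The point is inside the cross-section and 1.50 mm from the nearest boundary — more than the 0.8 mm shell width (2 × 0.4), so it's in the infill interior.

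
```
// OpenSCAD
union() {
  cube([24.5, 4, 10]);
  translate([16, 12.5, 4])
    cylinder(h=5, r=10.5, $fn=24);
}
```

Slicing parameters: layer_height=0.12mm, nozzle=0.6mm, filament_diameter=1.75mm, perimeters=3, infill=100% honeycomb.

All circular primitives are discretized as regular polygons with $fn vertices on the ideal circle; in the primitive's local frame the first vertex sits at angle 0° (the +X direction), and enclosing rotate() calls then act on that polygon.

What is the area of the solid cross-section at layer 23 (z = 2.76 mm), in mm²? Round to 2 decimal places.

98.00 mm²

At z = 2.76 mm: the 24.5×4 cube contributes its full rectangle (area 98.00 mm²); the cylinder at (16, 12.5) does not reach this height (z outside [4, 9]); Merging all regions: only the 24.5×4 cube is present, so the union is just that shape — area = 98.00 mm². Overall, the cross-section is a single solid region. Net area = 98.00 mm².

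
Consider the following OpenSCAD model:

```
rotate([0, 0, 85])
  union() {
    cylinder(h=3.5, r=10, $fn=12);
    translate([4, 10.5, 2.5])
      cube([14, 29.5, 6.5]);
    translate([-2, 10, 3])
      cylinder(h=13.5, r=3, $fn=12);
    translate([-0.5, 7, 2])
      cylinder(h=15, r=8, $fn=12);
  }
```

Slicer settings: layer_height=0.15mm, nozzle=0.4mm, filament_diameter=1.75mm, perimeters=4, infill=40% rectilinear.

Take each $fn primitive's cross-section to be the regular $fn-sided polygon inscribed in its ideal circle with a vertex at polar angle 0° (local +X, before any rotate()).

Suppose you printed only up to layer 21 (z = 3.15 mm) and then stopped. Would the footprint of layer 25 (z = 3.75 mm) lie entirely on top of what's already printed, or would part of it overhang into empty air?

entirely on top

Compare the two slices. At z = 3.15: the r=10 cylinder gives a regular 12-gon of circumradius 10 (constant along its height) (area = (12/2)·10.000²·sin(360°/12) = 300.00 mm²); the cube at (4, 10.5) is present — its section is the full 14×29.5 rectangle (area 413.00 mm²); the r=3 cylinder at (-2, 10) gives a regular 12-gon of circumradius 3 (constant along its height) (area = (12/2)·3.000²·sin(360°/12) = 27.00 mm²); the r=8 cylinder at (-0.5, 7) contributes a regular 12-gon of circumradius 8 (area = (12/2)·8.000²·sin(360°/12) = 192.00 mm²); Combining (union): the regions partially overlap — summed areas 932.00 mm² minus the doubly-counted overlap 151.64 mm² gives 780.36 mm² — area = 780.36 mm²; (whole slice rotated 85° about Z — lengths, areas and connectivity unchanged). At z = 3.75: the cylinder is absent (z outside [0, 3.5]); the 14×29.5 cube at (4, 10.5) contributes its full rectangle (area 413.00 mm²); the r=3 cylinder at (-2, 10) contributes a regular 12-gon of circumradius 3 (area = (12/2)·3.000²·sin(360°/12) = 27.00 mm²); the r=8 cylinder at (-0.5, 7) contributes a regular 12-gon of circumradius 8 (area = (12/2)·8.000²·sin(360°/12) = 192.00 mm²); Merging all regions: the regions partially overlap — summed areas 632.00 mm² minus the doubly-counted overlap 31.20 mm² gives 600.80 mm² — area = 600.80 mm²; (rotated 85° about Z; rotation is an isometry so areas/perimeters/island counts are preserved). Checking containment: the cross-section at z = 3.75 is a subset of the cross-section at z = 3.15.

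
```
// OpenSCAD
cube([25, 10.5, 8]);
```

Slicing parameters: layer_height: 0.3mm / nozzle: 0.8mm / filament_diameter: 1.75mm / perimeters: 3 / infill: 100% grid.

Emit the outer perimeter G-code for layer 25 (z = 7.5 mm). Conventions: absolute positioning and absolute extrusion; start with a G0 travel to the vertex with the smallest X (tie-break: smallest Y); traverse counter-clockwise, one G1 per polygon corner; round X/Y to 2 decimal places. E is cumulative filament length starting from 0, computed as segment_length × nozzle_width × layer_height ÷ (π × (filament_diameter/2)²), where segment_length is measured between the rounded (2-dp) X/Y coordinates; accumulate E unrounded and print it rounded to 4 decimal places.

G0 X0.00 Y0.00 Z7.50
G1 X25.00 Y0.00 E2.4945
G1 X25.00 Y10.50 E3.5422
G1 X0.00 Y10.50 E6.0367
G1 X0.00 Y0.00 E7.0844

At z = 7.5 mm: the 25×10.5 cube contributes its full rectangle. The outline is a single polygon with 4 vertices. Extrusion per mm of travel: 0.8 × 0.3 / (π × 0.875²) = 0.099780. Accumulating E over each segment gives final E = 7.0844.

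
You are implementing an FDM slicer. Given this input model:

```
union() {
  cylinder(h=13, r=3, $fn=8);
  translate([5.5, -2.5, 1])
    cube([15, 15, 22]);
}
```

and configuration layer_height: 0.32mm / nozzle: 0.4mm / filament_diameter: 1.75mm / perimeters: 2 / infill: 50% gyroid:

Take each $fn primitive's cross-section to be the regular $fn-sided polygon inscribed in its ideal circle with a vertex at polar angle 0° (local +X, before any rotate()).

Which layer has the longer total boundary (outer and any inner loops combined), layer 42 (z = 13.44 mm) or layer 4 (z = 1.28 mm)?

Layer 42 (z = 13.44): the cylinder is absent (z outside [0, 13]); the cube at (5.5, -2.5) (footprint 15×15) is included at this height (perimeter 60.00 mm); Merging all regions: only the 15×15 cube at (5.5, -2.5) is present, so the union is just that shape — boundary = 60.00 mm. So its perimeter = 60.00 mm. Layer 4 (z = 1.28): the cylinder: section is a regular 8-gon, circumradius r=3 (perimeter = 2·8·3.000·sin(180°/8) = 18.37 mm); the cube at (5.5, -2.5) is present — its section is the full 15×15 rectangle (perimeter 60.00 mm); Combining (union): the 2 present regions are separate (no shared area or edge), so areas and boundary lengths simply add and each stays a separate island — boundary = 78.37 mm. So its perimeter = 78.37 mm. Layer 4 is larger (78.37 vs 60.00 mm).

layer 4 (z = 1.28 mm)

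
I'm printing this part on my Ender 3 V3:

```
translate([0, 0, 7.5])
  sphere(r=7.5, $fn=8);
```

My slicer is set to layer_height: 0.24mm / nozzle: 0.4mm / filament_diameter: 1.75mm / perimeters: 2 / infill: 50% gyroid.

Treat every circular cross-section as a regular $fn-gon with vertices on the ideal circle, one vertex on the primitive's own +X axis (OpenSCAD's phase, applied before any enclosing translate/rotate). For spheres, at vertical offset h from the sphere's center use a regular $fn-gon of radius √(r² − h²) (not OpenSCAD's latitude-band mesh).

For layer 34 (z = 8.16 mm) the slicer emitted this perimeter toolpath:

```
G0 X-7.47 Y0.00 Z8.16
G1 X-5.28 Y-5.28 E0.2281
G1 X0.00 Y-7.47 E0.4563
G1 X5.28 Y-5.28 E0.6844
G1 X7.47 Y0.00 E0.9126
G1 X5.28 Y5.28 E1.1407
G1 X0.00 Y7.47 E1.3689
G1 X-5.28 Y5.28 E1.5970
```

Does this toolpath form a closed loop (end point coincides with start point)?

no

Start point (G0): (-7.47, 0.00). End point (last G1): the path does not return to the start — open.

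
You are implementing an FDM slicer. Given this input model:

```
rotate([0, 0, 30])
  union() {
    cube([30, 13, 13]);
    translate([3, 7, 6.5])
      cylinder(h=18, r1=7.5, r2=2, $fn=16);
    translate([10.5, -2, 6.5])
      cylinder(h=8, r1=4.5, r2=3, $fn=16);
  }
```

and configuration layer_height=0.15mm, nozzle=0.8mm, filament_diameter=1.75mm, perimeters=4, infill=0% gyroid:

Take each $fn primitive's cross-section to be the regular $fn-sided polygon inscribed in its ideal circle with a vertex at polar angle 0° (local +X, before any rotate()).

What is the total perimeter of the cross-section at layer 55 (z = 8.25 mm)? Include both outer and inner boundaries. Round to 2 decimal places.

99.67 mm

At z = 8.25 mm: the cube is present — its section is the full 30×13 rectangle (perimeter 86.00 mm); the cone at (3, 7) (r1=7.5→r2=2) has section circumradius 6.965 here — a regular 16-gon (perimeter = 2·16·6.965·sin(180°/16) = 43.48 mm); the cone at (10.5, -2) contributes a regular 16-gon of circumradius 4.172 (interpolated between r1=4.5 and r2=3 at t=0.219) (perimeter = 2·16·4.172·sin(180°/16) = 26.04 mm); Combining (union): the regions partially overlap (shared area 121.06 mm²), so the edge portions inside another operand are dropped and the merged outline is re-measured after clipping — boundary = 99.67 mm; (rotated 30° about Z; rotation is an isometry so areas/perimeters/island counts are preserved). Overall, the cross-section is a single solid region. Total boundary length (outer) = 99.67 mm.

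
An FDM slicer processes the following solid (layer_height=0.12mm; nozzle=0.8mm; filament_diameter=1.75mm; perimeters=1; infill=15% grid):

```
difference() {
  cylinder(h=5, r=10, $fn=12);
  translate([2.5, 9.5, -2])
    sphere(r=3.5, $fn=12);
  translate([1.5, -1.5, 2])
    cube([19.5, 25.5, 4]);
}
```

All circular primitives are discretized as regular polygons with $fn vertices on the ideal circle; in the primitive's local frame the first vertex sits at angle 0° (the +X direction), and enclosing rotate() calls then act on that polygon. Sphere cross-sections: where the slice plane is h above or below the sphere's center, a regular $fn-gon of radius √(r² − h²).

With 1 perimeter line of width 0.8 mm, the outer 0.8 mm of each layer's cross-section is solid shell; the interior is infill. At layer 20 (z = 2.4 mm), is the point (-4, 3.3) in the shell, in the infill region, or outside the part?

At z = 2.4 mm: the cylinder: section is a regular 12-gon, circumradius r=10; the sphere at (2.5, 9.5) does not reach this height (|z−center|=4.400 > r=3.5); the cube at (1.5, -1.5) is present — its section is the full 19.5×25.5 rectangle; After the difference (first − rest): starting from the r=10 cylinder, the 19.5×25.5 cube at (1.5, -1.5) partially overlaps it — only the 72.75 mm² overlap (of its 497.25 mm²) is removed, clipping the outline — 1 connected region. Overall, the cross-section is a single solid region. The nearest boundary edge runs (-8.66, 5.00)→(-5.00, 8.66); distance from the point to it = 4.50 mm. The point is inside the cross-section and 4.50 mm from the nearest boundary — more than the 0.8 mm shell width (1 × 0.8), so it's in the infill interior.

infill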